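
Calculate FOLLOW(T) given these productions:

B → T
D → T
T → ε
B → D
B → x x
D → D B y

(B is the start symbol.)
In B → T: T is at the end, add FOLLOW(B)
In D → T: T is at the end, add FOLLOW(D)

The FOLLOW sets referred to above (computed the same way, to a fixed point):
  FOLLOW(B) = { $, 'y' }
  FOLLOW(D) = { $, 'x', 'y' }

Taking the union: FOLLOW(T) = { $, 'x', 'y' }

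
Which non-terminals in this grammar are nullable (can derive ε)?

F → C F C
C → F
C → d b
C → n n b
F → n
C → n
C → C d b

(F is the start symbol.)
There are no ε-productions, so no non-terminal can derive ε.
No non-terminals are nullable.

Answer: None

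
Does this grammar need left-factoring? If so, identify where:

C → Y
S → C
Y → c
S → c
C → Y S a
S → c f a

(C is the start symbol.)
Yes, C has productions with common prefix 'Y'; S has productions with common prefix 'c'

Left-factoring is needed when two productions for the same non-terminal
share a common prefix on the right-hand side.

Productions for C:
  C → Y
  C → Y S a
Productions for S:
  S → C
  S → c
  S → c f a

Found common prefix 'Y' in productions for C
Found common prefix 'c' in productions for S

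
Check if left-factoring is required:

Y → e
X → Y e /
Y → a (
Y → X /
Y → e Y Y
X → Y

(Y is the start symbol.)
Yes, Y has productions with common prefix 'e'; X has productions with common prefix 'Y'

Left-factoring is needed when two productions for the same non-terminal
share a common prefix on the right-hand side.

Productions for Y:
  Y → e
  Y → a (
  Y → X /
  Y → e Y Y
Productions for X:
  X → Y e /
  X → Y

Found common prefix 'e' in productions for Y
Found common prefix 'Y' in productions for X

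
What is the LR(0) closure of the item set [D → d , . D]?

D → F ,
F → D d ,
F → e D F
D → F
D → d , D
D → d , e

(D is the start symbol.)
Start with: [D → d , . D]
  [D → d , . D] has the dot before D: add [D → . F ,], [D → . F], [D → . d , D], [D → . d , e]
  [D → . F ,] has the dot before F: add [F → . D d ,], [F → . e D F]
No further items can be added.

CLOSURE = { [D → . F ,], [D → . F], [D → . d , D], [D → . d , e], [D → d , . D], [F → . D d ,], [F → . e D F] }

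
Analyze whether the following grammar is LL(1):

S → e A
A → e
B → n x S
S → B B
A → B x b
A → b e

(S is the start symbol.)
Yes, the grammar is LL(1).

A grammar is LL(1) if for each non-terminal N with multiple productions, the predict sets of those productions are pairwise disjoint, where PREDICT(N → α) = (FIRST(α) \ {ε}) ∪ (FOLLOW(N) if α ⇒* ε).

Relevant sets:
  FIRST(B) = { 'n' }

For S:
  PREDICT(S → e A) = { 'e' }
  PREDICT(S → B B) = { 'n' }
For A:
  PREDICT(A → e) = { 'e' }
  PREDICT(A → B x b) = { 'n' }
  PREDICT(A → b e) = { 'b' }
B has a single production, so nothing to check there.

All predict sets are disjoint. The grammar IS LL(1).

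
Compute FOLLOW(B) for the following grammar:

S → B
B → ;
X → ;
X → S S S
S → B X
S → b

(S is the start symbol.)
To compute FOLLOW(B), find every occurrence of B on a right-hand side N → α B β: add FIRST(β) \ {ε}, and if β is empty or nullable also add FOLLOW(N). Iterate to a fixed point.

In S → B: B is at the end, add FOLLOW(S)
In S → B X: B is followed by X, add FIRST(X) \ {ε} = { ';', 'b' }

The FOLLOW sets referred to above (computed the same way, to a fixed point):
  FOLLOW(S) = { $, ';', 'b' }

Taking the union: FOLLOW(B) = { $, ';', 'b' }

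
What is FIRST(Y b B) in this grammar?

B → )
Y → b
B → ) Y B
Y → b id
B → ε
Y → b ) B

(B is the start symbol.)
FIRST sets of the non-terminals involved (from the grammar, by fixed-point iteration):
  FIRST(Y) = { 'b' }

To compute FIRST(Y b B), process the symbols left to right:
Symbol Y is a non-terminal. Add FIRST(Y) \ {ε} = { 'b' }
Y is not nullable (ε ∉ FIRST(Y)), so stop here.
FIRST(Y b B) = { 'b' }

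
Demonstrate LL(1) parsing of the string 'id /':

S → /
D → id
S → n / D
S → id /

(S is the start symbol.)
LL(1) parsing maintains a stack (initially the start symbol over $) and the input. At each step: if the stack top is a terminal, match it against the current input token; if it is a non-terminal N, replace it with the RHS of M[N, lookahead] (the unique production whose predict set contains the lookahead).

Stack is shown with the top on the left.

Stack   Input   Action
----------------------
S $     id / $  output S → id /
id / $  id / $  match 'id'
/ $     / $     match '/'
$       $       accept

The string is accepted.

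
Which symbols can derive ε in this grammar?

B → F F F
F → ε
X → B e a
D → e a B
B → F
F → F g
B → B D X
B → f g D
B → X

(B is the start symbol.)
A non-terminal is nullable if it can derive ε (the empty string): either it has an ε-production, or it has a production whose right-hand side consists entirely of nullable non-terminals.

ε-productions: F → ε
So F is immediately nullable.
B → F F F: every symbol on the right is nullable, so B is nullable too.
No further non-terminal can be added: every production for the remaining non-terminals contains a terminal or a non-nullable non-terminal.
Nullable = { 'B', 'F' }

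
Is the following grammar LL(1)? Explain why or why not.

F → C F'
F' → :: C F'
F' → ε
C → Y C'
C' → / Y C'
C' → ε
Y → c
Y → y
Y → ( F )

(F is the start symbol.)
A grammar is LL(1) if for each non-terminal N with multiple productions, the predict sets of those productions are pairwise disjoint, where PREDICT(N → α) = (FIRST(α) \ {ε}) ∪ (FOLLOW(N) if α ⇒* ε).

Relevant sets:
  FOLLOW(F') = { $, ')' }
  FOLLOW(C') = { $, ')', '::' }

For F':
  PREDICT(F' → :: C F') = { '::' }
  PREDICT(F' → ε) = { $, ')' }
For C':
  PREDICT(C' → '/' Y C') = { '/' }
  PREDICT(C' → ε) = { $, ')', '::' }
For Y:
  PREDICT(Y → c) = { 'c' }
  PREDICT(Y → y) = { 'y' }
  PREDICT(Y → '(' F ')') = { '(' }
F, C have a single production, so nothing to check there.

All predict sets are disjoint. The grammar IS LL(1).

Answer: Yes, the grammar is LL(1).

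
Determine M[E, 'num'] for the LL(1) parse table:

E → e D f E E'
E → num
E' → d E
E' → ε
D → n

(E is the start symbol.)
E → num

To find M[E, 'num'], we find productions for E where 'num' is in the predict set (PREDICT(N → α) = (FIRST(α) \ {ε}) ∪ (FOLLOW(N) if α ⇒* ε)).

E → e D f E E': PREDICT = { 'e' }
E → num: PREDICT = { 'num' }
  'num' is in predict set, so this production goes in M[E, 'num']

M[E, 'num'] = E → num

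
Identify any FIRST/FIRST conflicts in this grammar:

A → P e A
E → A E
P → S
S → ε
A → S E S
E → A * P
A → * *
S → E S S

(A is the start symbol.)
A FIRST/FIRST conflict occurs when two productions N → α and N → β for the same non-terminal have FIRST(α) ∩ FIRST(β) ≠ ∅ (with ε ∈ FIRST of a nullable right-hand side, so two nullable alternatives also conflict).

FIRST sets of the non-terminals at (or reachable through a nullable prefix from) the front of some alternative:
  FIRST(P) = { '*', 'e', ε }
  FIRST(S) = { '*', 'e', ε }
  FIRST(E) = { '*', 'e' }
  FIRST(A) = { '*', 'e' }

Productions for A:
  A → P e A: FIRST = { '*', 'e' }
  A → S E S: FIRST = { '*', 'e' }
  A → * *: FIRST = { '*' }
Productions for E:
  E → A E: FIRST = { '*', 'e' }
  E → A * P: FIRST = { '*', 'e' }
Productions for S:
  S → ε: FIRST = { ε }
  S → E S S: FIRST = { '*', 'e' }
P has only one production, so no FIRST/FIRST conflict is possible there.

Conflict for A: A → P e A and A → S E S
  Overlap: { '*', 'e' }
Conflict for A: A → P e A and A → * *
  Overlap: { '*' }
Conflict for A: A → S E S and A → * *
  Overlap: { '*' }
Conflict for E: E → A E and E → A * P
  Overlap: { '*', 'e' }

Answer: Yes. A → P e A / A → S E S on { '*', 'e' }; A → P e A / A → '*' '*' on { '*' }; A → S E S / A → '*' '*' on { '*' }; E → A E / E → A '*' P on { '*', 'e' }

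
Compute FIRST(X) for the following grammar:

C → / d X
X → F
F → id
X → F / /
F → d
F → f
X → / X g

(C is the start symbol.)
{ '/', 'd', 'f', 'id' }

To compute FIRST(X), examine every production with X on the left-hand side, reading each right-hand side left to right until a non-nullable symbol is reached.

FIRST sets of the other non-terminals involved (by the same procedure, iterated to a fixed point):
  FIRST(F) = { 'd', 'f', 'id' }

From X → F:
  - F is a non-terminal: add FIRST(F) \ {ε} = { 'd', 'f', 'id' }
    F is not nullable, so stop
From X → F / /:
  - F is a non-terminal: add FIRST(F) \ {ε} = { 'd', 'f', 'id' }
    F is not nullable, so stop
From X → / X g:
  - '/' is a terminal: add '/' and stop

Collecting: FIRST(X) = { '/', 'd', 'f', 'id' }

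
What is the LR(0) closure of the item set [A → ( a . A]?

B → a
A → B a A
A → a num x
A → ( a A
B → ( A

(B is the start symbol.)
{ [A → ( a . A], [A → . ( a A], [A → . B a A], [A → . a num x], [B → . ( A], [B → . a] }

Start with: [A → ( a . A]
  [A → ( a . A] has the dot before A: add [A → . B a A], [A → . a num x], [A → . ( a A]
  [A → . B a A] has the dot before B: add [B → . a], [B → . ( A]
No further items can be added.

CLOSURE = { [A → ( a . A], [A → . ( a A], [A → . B a A], [A → . a num x], [B → . ( A], [B → . a] }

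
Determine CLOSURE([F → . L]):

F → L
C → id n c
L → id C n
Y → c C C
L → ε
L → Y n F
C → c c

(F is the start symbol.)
{ [F → . L], [L → . Y n F], [L → . id C n], [L → .], [Y → . c C C] }

Start with: [F → . L]
  [F → . L] has the dot before L: add [L → . id C n], [L → .], [L → . Y n F]
  [L → . Y n F] has the dot before Y: add [Y → . c C C]
No further items can be added.

CLOSURE = { [F → . L], [L → . Y n F], [L → . id C n], [L → .], [Y → . c C C] }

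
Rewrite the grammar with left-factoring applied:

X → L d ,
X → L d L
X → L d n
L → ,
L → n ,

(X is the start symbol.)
Left-factoring transforms A → αβ₁ | αβ₂ into A → αA' and A' → β₁ | β₂
(α is the longest common prefix among the alternatives). Repeat until
no nonterminal has two alternatives with a common prefix.

Round 1: X has alternatives sharing prefix 'L d'. Introduce X': X → L d X'
  Add: X' → ,
  Add: X' → L
  Add: X' → n

No remaining common prefixes — done.

Resulting grammar:
X → L d X'
X' → ,
X' → L
X' → n
L → ,
L → n ,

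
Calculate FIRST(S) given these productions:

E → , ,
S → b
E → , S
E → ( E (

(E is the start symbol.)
{ 'b' }

To compute FIRST(S), examine every production with S on the left-hand side, reading each right-hand side left to right until a non-nullable symbol is reached.

From S → b:
  - b is a terminal: add 'b' and stop

Collecting: FIRST(S) = { 'b' }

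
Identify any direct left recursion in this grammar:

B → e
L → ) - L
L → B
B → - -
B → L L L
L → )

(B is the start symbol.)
Direct left recursion occurs when N → N α for some non-terminal N (the right-hand side begins with the left-hand side itself).

B → e: starts with e
L → ) - L: starts with ')'
L → B: starts with B
B → - -: starts with '-'
B → L L L: starts with L
L → ): starts with ')'

No direct left recursion found.

Answer: No direct left recursion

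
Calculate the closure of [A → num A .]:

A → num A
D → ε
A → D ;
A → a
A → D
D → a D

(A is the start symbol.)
To compute CLOSURE, for each item [A → α.Bβ] where B is a non-terminal, add [B → .γ] for all productions B → γ; repeat for the newly added items until nothing changes.

Start with: [A → num A .]
The dot is at the end, so nothing is added.

CLOSURE = { [A → num A .] }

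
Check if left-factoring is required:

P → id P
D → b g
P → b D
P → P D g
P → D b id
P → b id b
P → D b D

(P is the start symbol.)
Yes, P has productions with common prefix 'b'; P has productions with common prefix 'D b'

Left-factoring is needed when two productions for the same non-terminal
share a common prefix on the right-hand side.

Productions for P:
  P → id P
  P → b D
  P → P D g
  P → D b id
  P → b id b
  P → D b D

Found common prefix 'b' in productions for P
Found common prefix 'D b' in productions for P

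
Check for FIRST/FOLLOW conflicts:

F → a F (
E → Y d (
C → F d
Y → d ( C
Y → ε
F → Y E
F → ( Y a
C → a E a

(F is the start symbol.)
A FIRST/FOLLOW conflict occurs when a non-terminal N has a nullable alternative N → β (β ⇒* ε) and another alternative N → α with FIRST(α) ∩ FOLLOW(N) ≠ ∅: on such a lookahead the parser cannot decide between expanding α and letting N vanish via β.

Nullable non-terminals: Y.

Y: nullable alternative(s) Y → ε; FOLLOW(Y) = { 'a', 'd' }
  Y → d ( C: FIRST \ {ε} = { 'd' } — overlaps FOLLOW(Y) on { 'd' }: CONFLICT
  Y → ε: FIRST \ {ε} = { } — this is the only nullable alternative, skip

C, E, F have no nullable alternative, so no FIRST/FOLLOW check is needed there.

So the grammar has 1 FIRST/FOLLOW conflict (marked CONFLICT above).

Answer: Yes. Y → d '(' C with FOLLOW(Y) on { 'd' }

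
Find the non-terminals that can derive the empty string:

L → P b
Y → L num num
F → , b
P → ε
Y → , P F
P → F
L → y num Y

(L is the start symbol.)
{ 'P' }

A non-terminal is nullable if it can derive ε (the empty string): either it has an ε-production, or it has a production whose right-hand side consists entirely of nullable non-terminals.

ε-productions: P → ε
So P is immediately nullable.
No further non-terminal can be added: every production for the remaining non-terminals contains a terminal or a non-nullable non-terminal.
Nullable = { 'P' }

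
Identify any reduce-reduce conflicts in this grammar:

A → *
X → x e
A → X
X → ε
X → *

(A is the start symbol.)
Yes — I1: [A → * .] vs [X → * .]

A reduce-reduce conflict occurs when an LR(0) state has two complete items [A → α .] and [B → β .] — both call for a reduction, and with no lookahead the parser cannot choose between them.

Augment with A' → A and build the canonical LR(0) collection (I0 = CLOSURE({[A' → . A]}), then GOTO on every symbol after a dot until no new states appear). It has 6 states:
  I0: { [A → . *], [A → . X], [A' → . A], [X → . *], [X → . x e], [X → .] }  — shift, reduce
  I1: { [A → * .], [X → * .] }  — 2 reduces
  I2: { [A' → A .] }  — accept
  I3: { [A → X .] }  — reduce
  I4: { [X → x . e] }  — shift
  I5: { [X → x e .] }  — reduce

I1 contains complete items [A → * .], [X → * .] — reduce-reduce conflict.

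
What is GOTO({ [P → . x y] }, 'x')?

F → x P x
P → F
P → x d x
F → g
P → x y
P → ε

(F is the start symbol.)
GOTO(I, 'x') = CLOSURE({ [A → αX.β] : [A → α.Xβ] ∈ I, X = 'x' })

Items with dot before 'x', with the dot advanced:
  [P → . x y] → [P → x . y]
Closure adds nothing (no advanced item has the dot before a non-terminal).

GOTO = { [P → x . y] }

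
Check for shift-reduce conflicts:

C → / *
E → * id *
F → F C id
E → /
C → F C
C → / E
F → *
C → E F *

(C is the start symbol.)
Yes — I1: [F → * .] vs [E → * . id *]; I2: [E → / .] vs [C → / . *]; I6: [C → F C .] vs [F → F C . id]; I10: [C → E F * .] vs [E → * . id *]; I14: [C → / * .] vs [E → * . id *]

Augment with C' → C and build the canonical LR(0) collection (I0 = CLOSURE({[C' → . C]}), then GOTO on every symbol after a dot until no new states appear). It has 17 states:
  I0: { [C → . / *], [C → . / E], [C → . E F *], [C → . F C], [C' → . C], [E → . * id *], [E → . /], [F → . *], [F → . F C id] }  — shift
  I1: { [E → * . id *], [F → * .] }  — shift, reduce
  I2: { [C → / . *], [C → / . E], [E → . * id *], [E → . /], [E → / .] }  — shift, reduce
  I3: { [C' → C .] }  — accept
  I4: { [C → E . F *], [F → . *], [F → . F C id] }  — shift
  I5: { [C → . / *], [C → . / E], [C → . E F *], [C → . F C], [C → F . C], [E → . * id *], [E → . /], [F → . *], [F → . F C id], [F → F . C id] }  — shift
  I6: { [C → F C .], [F → F C . id] }  — shift, reduce
  I7: { [F → F C id .] }  — reduce
  I8: { [F → * .] }  — reduce
  I9: { [C → . / *], [C → . / E], [C → . E F *], [C → . F C], [C → E F . *], [E → . * id *], [E → . /], [F → . *], [F → . F C id], [F → F . C id] }  — shift
  I10: { [C → E F * .], [E → * . id *], [F → * .] }  — shift, 2 reduces
  I11: { [F → F C . id] }  — shift
  I12: { [E → * id . *] }  — shift
  I13: { [E → * id * .] }  — reduce
  I14: { [C → / * .], [E → * . id *] }  — shift, reduce
  I15: { [E → / .] }  — reduce
  I16: { [C → / E .] }  — reduce

I1 contains reduce item [F → * .] and shift item [E → * . id *] — shift-reduce conflict.
I2 contains reduce item [E → / .] and shift items [C → / . *], [E → . * id *], [E → . /] — shift-reduce conflict.
I6 contains reduce item [C → F C .] and shift item [F → F C . id] — shift-reduce conflict.
I10 contains reduce items [C → E F * .], [F → * .] and shift item [E → * . id *] — shift-reduce conflict.
I14 contains reduce item [C → / * .] and shift item [E → * . id *] — shift-reduce conflict.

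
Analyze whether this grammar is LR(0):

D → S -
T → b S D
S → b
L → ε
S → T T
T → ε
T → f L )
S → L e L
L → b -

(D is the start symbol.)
Augment with D' → D and build the canonical LR(0) collection (I0 = CLOSURE({[D' → . D]}), then GOTO on every symbol after a dot until no new states appear). It has 18 states:
  I0: { [D → . S -], [D' → . D], [L → . b -], [L → .], [S → . L e L], [S → . T T], [S → . b], [T → . b S D], [T → . f L )], [T → .] }  — shift, 2 reduces
  I1: { [D' → D .] }  — accept
  I2: { [S → L . e L] }  — shift
  I3: { [D → S . -] }  — shift
  I4: { [S → T . T], [T → . b S D], [T → . f L )], [T → .] }  — shift, reduce
  I5: { [L → . b -], [L → .], [L → b . -], [S → . L e L], [S → . T T], [S → . b], [S → b .], [T → . b S D], [T → . f L )], [T → .], [T → b . S D] }  — shift, 3 reduces
  I6: { [L → . b -], [L → .], [T → f . L )] }  — shift, reduce
  I7: { [T → f L . )] }  — shift
  I8: { [L → b . -] }  — shift
  I9: { [L → b - .] }  — reduce
  I10: { [T → f L ) .] }  — reduce
  I11: { [D → . S -], [L → . b -], [L → .], [S → . L e L], [S → . T T], [S → . b], [T → . b S D], [T → . f L )], [T → .], [T → b S . D] }  — shift, 2 reduces
  I12: { [T → b S D .] }  — reduce
  I13: { [S → T T .] }  — reduce
  I14: { [L → . b -], [L → .], [S → . L e L], [S → . T T], [S → . b], [T → . b S D], [T → . f L )], [T → .], [T → b . S D] }  — shift, 2 reduces
  I15: { [D → S - .] }  — reduce
  I16: { [L → . b -], [L → .], [S → L e . L] }  — shift, reduce
  I17: { [S → L e L .] }  — reduce

Conflict in state I0:
  Shift-reduce conflict between [L → .] and [L → . b -]
So the grammar is NOT LR(0).

Answer: No. Shift-reduce conflict between [L → .] and [L → . b -]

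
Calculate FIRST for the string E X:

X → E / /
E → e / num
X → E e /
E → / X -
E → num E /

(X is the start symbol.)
{ '/', 'e', 'num' }

FIRST sets of the non-terminals involved (from the grammar, by fixed-point iteration):
  FIRST(E) = { '/', 'e', 'num' }

To compute FIRST(E X), process the symbols left to right:
Symbol E is a non-terminal. Add FIRST(E) \ {ε} = { '/', 'e', 'num' }
E is not nullable (ε ∉ FIRST(E)), so stop here.
FIRST(E X) = { '/', 'e', 'num' }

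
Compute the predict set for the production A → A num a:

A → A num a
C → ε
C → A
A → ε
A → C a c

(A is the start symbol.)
{ 'a', 'num' }

PREDICT(A → A num a) = (FIRST(RHS) \ {ε}) ∪ (FOLLOW(A) if ε ∈ FIRST(RHS), i.e. RHS ⇒* ε)
FIRST(A) = { 'a', 'num', ε }
FIRST(A num a) = { 'a', 'num' }
ε ∉ FIRST(A num a), so FOLLOW(A) is not added.
PREDICT(A → A num a) = { 'a', 'num' }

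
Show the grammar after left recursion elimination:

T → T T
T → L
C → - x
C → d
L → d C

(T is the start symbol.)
T → L T'
T' → T T'
T' → ε
C → - x
C → d
L → d C

T is directly left-recursive. The standard transformation for
  A → A α₁ | ... | A α_m | β₁ | ... | β_n
is
  A  → β₁ A' | ... | β_n A'
  A' → α₁ A' | ... | α_m A' | ε

T → L becomes T → L T'
T → T T becomes T' → T T'
Add T' → ε

Productions for other non-terminals are unchanged:
  C → - x
  C → d
  L → d C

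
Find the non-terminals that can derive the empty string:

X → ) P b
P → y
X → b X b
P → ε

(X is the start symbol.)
{ 'P' }

ε-productions: P → ε
So P is immediately nullable.
No further non-terminal can be added: every production for the remaining non-terminals contains a terminal or a non-nullable non-terminal.
Nullable = { 'P' }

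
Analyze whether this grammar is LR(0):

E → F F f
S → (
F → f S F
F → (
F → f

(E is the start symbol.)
Augment with E' → E and build the canonical LR(0) collection (I0 = CLOSURE({[E' → . E]}), then GOTO on every symbol after a dot until no new states appear). It has 10 states:
  I0: { [E → . F F f], [E' → . E], [F → . (], [F → . f S F], [F → . f] }  — shift
  I1: { [F → ( .] }  — reduce
  I2: { [E' → E .] }  — accept
  I3: { [E → F . F f], [F → . (], [F → . f S F], [F → . f] }  — shift
  I4: { [F → f . S F], [F → f .], [S → . (] }  — shift, reduce
  I5: { [S → ( .] }  — reduce
  I6: { [F → . (], [F → . f S F], [F → . f], [F → f S . F] }  — shift
  I7: { [F → f S F .] }  — reduce
  I8: { [E → F F . f] }  — shift
  I9: { [E → F F f .] }  — reduce

Conflict in state I4:
  Shift-reduce conflict between [F → f .] and [S → . (]
So the grammar is NOT LR(0).

Answer: No. Shift-reduce conflict between [F → f .] and [S → . (]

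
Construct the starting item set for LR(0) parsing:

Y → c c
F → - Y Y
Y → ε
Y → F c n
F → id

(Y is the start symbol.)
First, augment the grammar with Y' → Y
I₀ = CLOSURE({ [Y' → . Y] }):
  [Y' → . Y] has the dot before Y: add [Y → . c c], [Y → .], [Y → . F c n]
  [Y → . F c n] has the dot before F: add [F → . - Y Y], [F → . id]
No further items can be added.

I₀ = { [F → . - Y Y], [F → . id], [Y → . F c n], [Y → . c c], [Y → .], [Y' → . Y] }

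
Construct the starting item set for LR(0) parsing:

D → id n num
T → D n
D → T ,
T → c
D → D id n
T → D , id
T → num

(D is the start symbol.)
First, augment the grammar with D' → D
I₀ = CLOSURE({ [D' → . D] }):
  [D' → . D] has the dot before D: add [D → . id n num], [D → . T ,], [D → . D id n]
  [D → . T ,] has the dot before T: add [T → . D n], [T → . c], [T → . D , id], [T → . num]
No further items can be added.

I₀ = { [D → . D id n], [D → . T ,], [D → . id n num], [D' → . D], [T → . D , id], [T → . D n], [T → . c], [T → . num] }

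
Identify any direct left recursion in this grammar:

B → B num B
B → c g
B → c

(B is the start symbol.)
Yes, B is left-recursive

Direct left recursion occurs when N → N α for some non-terminal N (the right-hand side begins with the left-hand side itself).

B → B num B: LEFT RECURSIVE (starts with B)
B → c g: starts with c
B → c: starts with c

The grammar has direct left recursion on: B.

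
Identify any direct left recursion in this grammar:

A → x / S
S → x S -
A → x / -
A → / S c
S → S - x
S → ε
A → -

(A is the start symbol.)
Direct left recursion occurs when N → N α for some non-terminal N (the right-hand side begins with the left-hand side itself).

A → x / S: starts with x
S → x S -: starts with x
A → x / -: starts with x
A → / S c: starts with '/'
S → S - x: LEFT RECURSIVE (starts with S)
S → ε: starts with ε
A → -: starts with '-'

The grammar has direct left recursion on: S.

Answer: Yes, S is left-recursive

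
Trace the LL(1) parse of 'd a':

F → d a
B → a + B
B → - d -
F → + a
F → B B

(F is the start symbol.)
Stack is shown with the top on the left.

Stack  Input  Action
--------------------
F $    d a $  output F → d a
d a $  d a $  match 'd'
a $    a $    match 'a'
$      $      accept

The string is accepted.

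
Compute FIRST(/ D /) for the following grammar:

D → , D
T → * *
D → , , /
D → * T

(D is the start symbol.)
{ '/' }

To compute FIRST(/ D /), process the symbols left to right:
Symbol / is a terminal. Add '/' and stop.
FIRST(/ D /) = { '/' }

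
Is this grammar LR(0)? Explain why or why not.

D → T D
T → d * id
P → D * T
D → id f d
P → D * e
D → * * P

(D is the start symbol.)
Yes, the grammar is LR(0)

Augment with D' → D and build the canonical LR(0) collection (I0 = CLOSURE({[D' → . D]}), then GOTO on every symbol after a dot until no new states appear). It has 17 states:
  I0: { [D → . * * P], [D → . T D], [D → . id f d], [D' → . D], [T → . d * id] }  — shift
  I1: { [D → * . * P] }  — shift
  I2: { [D' → D .] }  — accept
  I3: { [D → . * * P], [D → . T D], [D → . id f d], [D → T . D], [T → . d * id] }  — shift
  I4: { [T → d . * id] }  — shift
  I5: { [D → id . f d] }  — shift
  I6: { [D → id f . d] }  — shift
  I7: { [D → id f d .] }  — reduce
  I8: { [T → d * . id] }  — shift
  I9: { [T → d * id .] }  — reduce
  I10: { [D → T D .] }  — reduce
  I11: { [D → * * . P], [D → . * * P], [D → . T D], [D → . id f d], [P → . D * T], [P → . D * e], [T → . d * id] }  — shift
  I12: { [P → D . * T], [P → D . * e] }  — shift
  I13: { [D → * * P .] }  — reduce
  I14: { [P → D * . T], [P → D * . e], [T → . d * id] }  — shift
  I15: { [P → D * T .] }  — reduce
  I16: { [P → D * e .] }  — reduce

Every state is either a pure shift/goto state or contains exactly one complete item and nothing to shift — no conflicts. The grammar is LR(0).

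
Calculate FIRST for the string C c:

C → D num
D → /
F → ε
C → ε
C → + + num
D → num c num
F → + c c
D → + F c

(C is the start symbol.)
{ '+', '/', 'c', 'num' }

FIRST sets of the non-terminals involved (from the grammar, by fixed-point iteration):
  FIRST(C) = { '+', '/', 'num', ε }

To compute FIRST(C c), process the symbols left to right:
Symbol C is a non-terminal. Add FIRST(C) \ {ε} = { '+', '/', 'num' }
C is nullable (ε ∈ FIRST(C)), continue to the next symbol.
Symbol c is a terminal. Add 'c' and stop.
FIRST(C c) = { '+', '/', 'c', 'num' }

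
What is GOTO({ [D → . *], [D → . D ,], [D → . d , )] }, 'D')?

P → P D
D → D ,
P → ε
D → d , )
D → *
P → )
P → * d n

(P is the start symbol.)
{ [D → D . ,] }

GOTO(I, 'D') = CLOSURE({ [A → αX.β] : [A → α.Xβ] ∈ I, X = 'D' })

Items with dot before 'D', with the dot advanced:
  [D → . D ,] → [D → D . ,]
Closure adds nothing (no advanced item has the dot before a non-terminal).

GOTO = { [D → D . ,] }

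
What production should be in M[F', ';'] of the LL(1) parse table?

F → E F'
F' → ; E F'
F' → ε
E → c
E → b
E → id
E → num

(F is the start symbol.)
F' → ; E F'

To find M[F', ';'], we find productions for F' where ';' is in the predict set (PREDICT(N → α) = (FIRST(α) \ {ε}) ∪ (FOLLOW(N) if α ⇒* ε)).

Relevant sets:
  FOLLOW(F') = { $ }

F' → ; E F': PREDICT = { ';' }
  ';' is in predict set, so this production goes in M[F', ';']
F' → ε: PREDICT = { $ }

M[F', ';'] = F' → ; E F'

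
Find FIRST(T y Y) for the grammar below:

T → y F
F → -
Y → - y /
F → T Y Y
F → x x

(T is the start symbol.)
FIRST sets of the non-terminals involved (from the grammar, by fixed-point iteration):
  FIRST(T) = { 'y' }

To compute FIRST(T y Y), process the symbols left to right:
Symbol T is a non-terminal. Add FIRST(T) \ {ε} = { 'y' }
T is not nullable (ε ∉ FIRST(T)), so stop here.
FIRST(T y Y) = { 'y' }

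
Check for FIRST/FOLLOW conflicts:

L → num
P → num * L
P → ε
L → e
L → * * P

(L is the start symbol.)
Nullable non-terminals: P.

P: nullable alternative(s) P → ε; FOLLOW(P) = { $ }
  P → num * L: FIRST \ {ε} = { 'num' } — disjoint from FOLLOW(P)
  P → ε: FIRST \ {ε} = { } — this is the only nullable alternative, skip

L has no nullable alternative, so no FIRST/FOLLOW check is needed there.

No FIRST/FOLLOW conflicts found.

Answer: No FIRST/FOLLOW conflicts.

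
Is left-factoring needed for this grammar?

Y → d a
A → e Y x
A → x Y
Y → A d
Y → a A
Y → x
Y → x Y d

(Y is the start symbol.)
Left-factoring is needed when two productions for the same non-terminal
share a common prefix on the right-hand side.

Productions for Y:
  Y → d a
  Y → A d
  Y → a A
  Y → x
  Y → x Y d
Productions for A:
  A → e Y x
  A → x Y

Found common prefix 'x' in productions for Y

Answer: Yes, Y has productions with common prefix 'x'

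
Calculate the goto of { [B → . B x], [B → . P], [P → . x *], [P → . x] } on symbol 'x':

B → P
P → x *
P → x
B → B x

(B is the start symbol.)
{ [P → x . *], [P → x .] }

GOTO(I, 'x') = CLOSURE({ [A → αX.β] : [A → α.Xβ] ∈ I, X = 'x' })

Items with dot before 'x', with the dot advanced:
  [P → . x] → [P → x .]
  [P → . x *] → [P → x . *]
Closure adds nothing (no advanced item has the dot before a non-terminal).

GOTO = { [P → x . *], [P → x .] }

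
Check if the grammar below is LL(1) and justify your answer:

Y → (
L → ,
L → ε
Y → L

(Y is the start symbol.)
Yes, the grammar is LL(1).

A grammar is LL(1) if for each non-terminal N with multiple productions, the predict sets of those productions are pairwise disjoint, where PREDICT(N → α) = (FIRST(α) \ {ε}) ∪ (FOLLOW(N) if α ⇒* ε).

Relevant sets:
  FIRST(L) = { ',', ε }
  FOLLOW(Y) = { $ }
  FOLLOW(L) = { $ }

For Y:
  PREDICT(Y → '(') = { '(' }
  PREDICT(Y → L) = { $, ',' }
For L:
  PREDICT(L → ',') = { ',' }
  PREDICT(L → ε) = { $ }

All predict sets are disjoint. The grammar IS LL(1).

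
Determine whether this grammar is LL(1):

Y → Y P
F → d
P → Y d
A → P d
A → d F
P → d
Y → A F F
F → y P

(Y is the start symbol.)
No. Predict set conflict for Y: { 'd' }

A grammar is LL(1) if for each non-terminal N with multiple productions, the predict sets of those productions are pairwise disjoint, where PREDICT(N → α) = (FIRST(α) \ {ε}) ∪ (FOLLOW(N) if α ⇒* ε).

Relevant sets:
  FIRST(Y) = { 'd' }
  FIRST(A) = { 'd' }
  FIRST(P) = { 'd' }

For Y:
  PREDICT(Y → Y P) = { 'd' }
  PREDICT(Y → A F F) = { 'd' }
For F:
  PREDICT(F → d) = { 'd' }
  PREDICT(F → y P) = { 'y' }
For P:
  PREDICT(P → Y d) = { 'd' }
  PREDICT(P → d) = { 'd' }
For A:
  PREDICT(A → P d) = { 'd' }
  PREDICT(A → d F) = { 'd' }

Conflict found: Predict set conflict for Y: { 'd' }
The grammar is NOT LL(1).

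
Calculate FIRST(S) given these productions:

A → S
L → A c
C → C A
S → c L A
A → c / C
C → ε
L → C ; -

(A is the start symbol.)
{ 'c' }

From S → c L A:
  - c is a terminal: add 'c' and stop

Collecting: FIRST(S) = { 'c' }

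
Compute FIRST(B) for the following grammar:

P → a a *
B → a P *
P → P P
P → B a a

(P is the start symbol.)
{ 'a' }

From B → a P *:
  - a is a terminal: add 'a' and stop

Collecting: FIRST(B) = { 'a' }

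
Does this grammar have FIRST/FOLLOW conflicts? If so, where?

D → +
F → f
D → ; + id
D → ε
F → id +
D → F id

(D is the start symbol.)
No FIRST/FOLLOW conflicts.

A FIRST/FOLLOW conflict occurs when a non-terminal N has a nullable alternative N → β (β ⇒* ε) and another alternative N → α with FIRST(α) ∩ FOLLOW(N) ≠ ∅: on such a lookahead the parser cannot decide between expanding α and letting N vanish via β.

Nullable non-terminals: D.
FIRST sets used below: FIRST(F) = { 'f', 'id' }

D: nullable alternative(s) D → ε; FOLLOW(D) = { $ }
  D → +: FIRST \ {ε} = { '+' } — disjoint from FOLLOW(D)
  D → ; + id: FIRST \ {ε} = { ';' } — disjoint from FOLLOW(D)
  D → ε: FIRST \ {ε} = { } — this is the only nullable alternative, skip
  D → F id: FIRST \ {ε} = { 'f', 'id' } — disjoint from FOLLOW(D)

F has no nullable alternative, so no FIRST/FOLLOW check is needed there.

No FIRST/FOLLOW conflicts found.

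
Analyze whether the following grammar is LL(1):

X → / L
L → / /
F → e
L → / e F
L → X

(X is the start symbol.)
A grammar is LL(1) if for each non-terminal N with multiple productions, the predict sets of those productions are pairwise disjoint, where PREDICT(N → α) = (FIRST(α) \ {ε}) ∪ (FOLLOW(N) if α ⇒* ε).

Relevant sets:
  FIRST(X) = { '/' }

For L:
  PREDICT(L → '/' '/') = { '/' }
  PREDICT(L → '/' e F) = { '/' }
  PREDICT(L → X) = { '/' }
X, F have a single production, so nothing to check there.

Conflict found: Predict set conflict for L: { '/' }
The grammar is NOT LL(1).

Answer: No. Predict set conflict for L: { '/' }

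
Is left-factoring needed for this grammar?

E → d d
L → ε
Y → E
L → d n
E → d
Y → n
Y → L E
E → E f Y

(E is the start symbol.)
Left-factoring is needed when two productions for the same non-terminal
share a common prefix on the right-hand side.

Productions for E:
  E → d d
  E → d
  E → E f Y
Productions for L:
  L → ε
  L → d n
Productions for Y:
  Y → E
  Y → n
  Y → L E

Found common prefix 'd' in productions for E

Answer: Yes, E has productions with common prefix 'd'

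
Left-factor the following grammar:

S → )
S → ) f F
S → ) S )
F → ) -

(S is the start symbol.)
Left-factoring transforms A → αβ₁ | αβ₂ into A → αA' and A' → β₁ | β₂
(α is the longest common prefix among the alternatives). Repeat until
no nonterminal has two alternatives with a common prefix.

Round 1: S has alternatives sharing prefix ')'. Introduce S': S → ) S'
  Add: S' → ε
  Add: S' → f F
  Add: S' → S )

No remaining common prefixes — done.

Resulting grammar:
S → ) S'
S' → ε
S' → f F
S' → S )
F → ) -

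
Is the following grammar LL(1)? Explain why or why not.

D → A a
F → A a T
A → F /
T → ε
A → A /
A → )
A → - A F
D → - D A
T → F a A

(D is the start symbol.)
No. Predict set conflict for D: { '-' }

Relevant sets:
  FIRST(A) = { ')', '-' }
  FIRST(F) = { ')', '-' }
  FOLLOW(T) = { $, ')', '-', '/', 'a' }

For D:
  PREDICT(D → A a) = { ')', '-' }
  PREDICT(D → '-' D A) = { '-' }
For A:
  PREDICT(A → F '/') = { ')', '-' }
  PREDICT(A → A '/') = { ')', '-' }
  PREDICT(A → ')') = { ')' }
  PREDICT(A → '-' A F) = { '-' }
For T:
  PREDICT(T → ε) = { $, ')', '-', '/', 'a' }
  PREDICT(T → F a A) = { ')', '-' }
F has a single production, so nothing to check there.

Conflict found: Predict set conflict for D: { '-' }
The grammar is NOT LL(1).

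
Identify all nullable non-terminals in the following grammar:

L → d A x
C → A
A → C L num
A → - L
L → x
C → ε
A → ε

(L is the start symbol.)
{ 'A', 'C' }

A non-terminal is nullable if it can derive ε (the empty string): either it has an ε-production, or it has a production whose right-hand side consists entirely of nullable non-terminals.

ε-productions: C → ε, A → ε
So C, A are immediately nullable.
No further non-terminal can be added: every production for the remaining non-terminals contains a terminal or a non-nullable non-terminal.
Nullable = { 'A', 'C' }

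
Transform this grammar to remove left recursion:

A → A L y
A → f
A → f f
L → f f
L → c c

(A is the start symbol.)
A is directly left-recursive. The standard transformation for
  A → A α₁ | ... | A α_m | β₁ | ... | β_n
is
  A  → β₁ A' | ... | β_n A'
  A' → α₁ A' | ... | α_m A' | ε

A → f becomes A → f A'
A → f f becomes A → f f A'
A → A L y becomes A' → L y A'
Add A' → ε

Productions for other non-terminals are unchanged:
  L → f f
  L → c c

Resulting grammar:
A → f A'
A → f f A'
A' → L y A'
A' → ε
L → f f
L → c c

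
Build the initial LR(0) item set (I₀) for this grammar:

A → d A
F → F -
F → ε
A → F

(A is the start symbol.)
First, augment the grammar with A' → A
I₀ = CLOSURE({ [A' → . A] }):
  [A' → . A] has the dot before A: add [A → . d A], [A → . F]
  [A → . F] has the dot before F: add [F → . F -], [F → .]
No further items can be added.

I₀ = { [A → . F], [A → . d A], [A' → . A], [F → . F -], [F → .] }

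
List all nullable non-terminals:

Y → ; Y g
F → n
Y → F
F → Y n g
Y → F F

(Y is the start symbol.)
There are no ε-productions, so no non-terminal can derive ε.
No non-terminals are nullable.

Answer: None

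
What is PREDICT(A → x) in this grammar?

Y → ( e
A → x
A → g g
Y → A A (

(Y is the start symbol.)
PREDICT(A → x) = (FIRST(RHS) \ {ε}) ∪ (FOLLOW(A) if ε ∈ FIRST(RHS), i.e. RHS ⇒* ε)
FIRST(x) = { 'x' }
ε ∉ FIRST(x), so FOLLOW(A) is not added.
PREDICT(A → x) = { 'x' }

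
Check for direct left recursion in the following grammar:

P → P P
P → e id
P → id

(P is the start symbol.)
P → P P: LEFT RECURSIVE (starts with P)
P → e id: starts with e
P → id: starts with id

The grammar has direct left recursion on: P.

Answer: Yes, P is left-recursive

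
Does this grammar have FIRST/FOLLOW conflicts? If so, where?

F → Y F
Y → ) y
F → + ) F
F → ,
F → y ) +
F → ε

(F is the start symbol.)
No FIRST/FOLLOW conflicts.

A FIRST/FOLLOW conflict occurs when a non-terminal N has a nullable alternative N → β (β ⇒* ε) and another alternative N → α with FIRST(α) ∩ FOLLOW(N) ≠ ∅: on such a lookahead the parser cannot decide between expanding α and letting N vanish via β.

Nullable non-terminals: F.
FIRST sets used below: FIRST(Y) = { ')' }

F: nullable alternative(s) F → ε; FOLLOW(F) = { $ }
  F → Y F: FIRST \ {ε} = { ')' } — disjoint from FOLLOW(F)
  F → + ) F: FIRST \ {ε} = { '+' } — disjoint from FOLLOW(F)
  F → ,: FIRST \ {ε} = { ',' } — disjoint from FOLLOW(F)
  F → y ) +: FIRST \ {ε} = { 'y' } — disjoint from FOLLOW(F)
  F → ε: FIRST \ {ε} = { } — this is the only nullable alternative, skip

Y has no nullable alternative, so no FIRST/FOLLOW check is needed there.

No FIRST/FOLLOW conflicts found.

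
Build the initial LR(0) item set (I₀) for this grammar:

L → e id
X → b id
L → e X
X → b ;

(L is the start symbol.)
First, augment the grammar with L' → L
I₀ = CLOSURE({ [L' → . L] }):
  [L' → . L] has the dot before L: add [L → . e id], [L → . e X]
No further items can be added.

I₀ = { [L → . e X], [L → . e id], [L' → . L] }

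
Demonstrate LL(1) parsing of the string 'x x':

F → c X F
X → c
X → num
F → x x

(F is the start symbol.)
LL(1) parsing maintains a stack (initially the start symbol over $) and the input. At each step: if the stack top is a terminal, match it against the current input token; if it is a non-terminal N, replace it with the RHS of M[N, lookahead] (the unique production whose predict set contains the lookahead).

Stack is shown with the top on the left.

Stack  Input  Action
--------------------
F $    x x $  output F → x x
x x $  x x $  match 'x'
x $    x $    match 'x'
$      $      accept

The string is accepted.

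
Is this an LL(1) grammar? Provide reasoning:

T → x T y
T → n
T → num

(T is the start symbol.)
For T:
  PREDICT(T → x T y) = { 'x' }
  PREDICT(T → n) = { 'n' }
  PREDICT(T → num) = { 'num' }

All predict sets are disjoint. The grammar IS LL(1).

Answer: Yes, the grammar is LL(1).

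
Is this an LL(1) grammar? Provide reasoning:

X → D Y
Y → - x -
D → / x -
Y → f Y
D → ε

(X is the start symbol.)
Yes, the grammar is LL(1).

Relevant sets:
  FOLLOW(D) = { '-', 'f' }

For Y:
  PREDICT(Y → '-' x '-') = { '-' }
  PREDICT(Y → f Y) = { 'f' }
For D:
  PREDICT(D → '/' x '-') = { '/' }
  PREDICT(D → ε) = { '-', 'f' }
X has a single production, so nothing to check there.

All predict sets are disjoint. The grammar IS LL(1).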